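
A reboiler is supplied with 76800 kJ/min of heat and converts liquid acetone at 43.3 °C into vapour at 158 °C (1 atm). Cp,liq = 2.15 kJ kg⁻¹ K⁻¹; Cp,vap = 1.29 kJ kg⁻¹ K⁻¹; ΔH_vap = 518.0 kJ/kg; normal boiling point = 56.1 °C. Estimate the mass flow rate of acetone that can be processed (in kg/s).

Δh = 2.15×(56.1−43.3) + 518.0 + 1.29×(158−56.1) = 676.97 kJ/kg
Q = 76800 kJ/min = 1280 kJ/s = 1280 kJ/s
ṁ = Q/Δh = 1280 / 676.97 = 1.8908 kg/s

ṁ = 1.89 kg/s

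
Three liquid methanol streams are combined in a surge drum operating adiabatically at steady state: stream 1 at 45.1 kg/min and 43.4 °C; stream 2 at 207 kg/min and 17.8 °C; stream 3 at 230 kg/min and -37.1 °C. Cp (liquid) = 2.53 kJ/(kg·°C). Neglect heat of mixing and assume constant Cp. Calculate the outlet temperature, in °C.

T_out = -6.00 °C

Adiabatic, steady state ⇒ Σ ṁᵢCp,ᵢ(T_out − Tᵢ) = 0
Σ ṁᵢCp,ᵢTᵢ = 45.1×2.53×43.4 + 207×2.53×17.8 + 230×2.53×-37.1 = -7314.4
Σ ṁᵢCp,ᵢ = 45.1×2.53 + 207×2.53 + 230×2.53 = 1219.7
T_out = -7314.4 / 1219.7 = -5.9968 °C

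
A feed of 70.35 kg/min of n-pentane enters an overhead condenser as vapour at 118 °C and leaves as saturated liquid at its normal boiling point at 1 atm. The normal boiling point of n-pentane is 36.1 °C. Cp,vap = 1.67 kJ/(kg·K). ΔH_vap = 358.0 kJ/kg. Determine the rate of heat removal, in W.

Q_c = 580000 W

vapour 118→36.1 °C: -136.77 kJ/kg
condensation at 36.1 °C: -358 kJ/kg
Δh = -136.77 + -358 = -494.77 kJ/kg
Q = ṁ·Δh = 70.35 kg/min × -494.77 kJ/kg = -34807 kJ/min
|Q| = 580.12 kW = 580120 W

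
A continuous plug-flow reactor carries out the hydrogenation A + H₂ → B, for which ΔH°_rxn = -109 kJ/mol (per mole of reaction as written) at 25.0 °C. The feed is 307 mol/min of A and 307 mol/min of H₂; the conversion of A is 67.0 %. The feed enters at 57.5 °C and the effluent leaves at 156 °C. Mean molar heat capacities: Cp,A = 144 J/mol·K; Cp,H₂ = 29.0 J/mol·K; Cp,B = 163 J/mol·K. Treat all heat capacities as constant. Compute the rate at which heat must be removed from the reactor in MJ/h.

Q_out = 1050 MJ/h

Extent of reaction ξ = 0.670 × 307 = 205.69 mol/min
Reaction term: ξ·ΔH°_rxn = 205.69 × -109 = -22420 kJ/min
Sensible, feed 57.5→25 °C: -1726.1 kJ/min
Outlet flows (mol/min): A 101.31, H₂ 101.31, B 205.69
Sensible, products 25→156 °C: 6688.1 kJ/min
Q = ΔH = -17458 kJ/min = -290.97 kW
Heat removed = 1047.5 MJ/h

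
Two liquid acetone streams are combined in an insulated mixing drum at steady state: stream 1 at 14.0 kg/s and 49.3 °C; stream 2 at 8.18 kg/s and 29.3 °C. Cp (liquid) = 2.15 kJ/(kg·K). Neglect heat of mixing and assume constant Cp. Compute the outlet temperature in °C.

T_out = 41.9 °C

No heat crosses the boundary, so H_out = H_in.
T_out = Σ ṁᵢCp,ᵢTᵢ / Σ ṁᵢCp,ᵢ
      = 1999.2 / 47.687 = 41.924 °C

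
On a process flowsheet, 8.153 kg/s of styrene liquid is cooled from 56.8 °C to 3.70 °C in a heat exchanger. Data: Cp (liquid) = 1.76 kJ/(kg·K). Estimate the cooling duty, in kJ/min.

Q_c = 45700 kJ/min

Q = ṁ·Cp·ΔT = 8.153 × 1.76 × (3.70 − 56.8) = -761.95 kJ/s
Cooling duty = 45717 kJ/min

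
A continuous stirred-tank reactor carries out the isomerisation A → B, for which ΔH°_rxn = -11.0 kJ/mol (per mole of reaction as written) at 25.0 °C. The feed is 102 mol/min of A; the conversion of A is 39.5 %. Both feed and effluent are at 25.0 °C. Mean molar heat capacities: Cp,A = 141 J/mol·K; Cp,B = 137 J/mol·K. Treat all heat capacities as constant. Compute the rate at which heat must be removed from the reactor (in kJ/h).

Q_out = 26600 kJ/h

Extent of reaction ξ = 0.395 × 102 = 40.29 mol/min
Reaction term: ξ·ΔH°_rxn = 40.29 × -11.0 = -443.19 kJ/min
Q = ΔH = -443.19 kJ/min = -7.3865 kW
Heat removed = 26591 kJ/h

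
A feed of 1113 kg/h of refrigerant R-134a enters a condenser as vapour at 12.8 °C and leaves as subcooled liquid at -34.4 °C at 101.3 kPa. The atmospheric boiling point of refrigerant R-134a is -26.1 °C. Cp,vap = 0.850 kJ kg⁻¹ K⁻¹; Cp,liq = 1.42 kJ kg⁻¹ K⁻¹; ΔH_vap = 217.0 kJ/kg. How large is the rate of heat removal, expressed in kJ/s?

Q_c = 81.0 kJ/s

vapour 12.8→-26.1 °C: -33.065 kJ/kg
condensation at -26.1 °C: -217 kJ/kg
liquid -26.1→-34.4 °C: -11.786 kJ/kg
Δh = -33.065 + -217 + -11.786 = -261.85 kJ/kg
Q = ṁ·Δh = 1113 kg/h × -261.85 kJ/kg = -291440 kJ/h
|Q| = 80.956 kW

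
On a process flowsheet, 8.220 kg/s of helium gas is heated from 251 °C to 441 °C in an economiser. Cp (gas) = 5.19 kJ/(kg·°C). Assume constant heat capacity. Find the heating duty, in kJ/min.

Q = 486000 kJ/min

Q = ṁ·Cp·ΔT = 8.220 × 5.19 × (441 − 251) = 8105.7 kJ/s
Heating duty = 486340 kJ/min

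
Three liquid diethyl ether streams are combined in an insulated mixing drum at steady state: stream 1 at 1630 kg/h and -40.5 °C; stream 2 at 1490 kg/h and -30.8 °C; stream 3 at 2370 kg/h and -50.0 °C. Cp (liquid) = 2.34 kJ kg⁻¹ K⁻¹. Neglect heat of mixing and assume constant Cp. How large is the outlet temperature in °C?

No heat crosses the boundary, so H_out = H_in.
Σ ṁᵢCp,ᵢTᵢ = 1630×2.34×-40.5 + 1490×2.34×-30.8 + 2370×2.34×-50.0 = -539150
Σ ṁᵢCp,ᵢ = 1630×2.34 + 1490×2.34 + 2370×2.34 = 12847
T_out = -539150 / 12847 = -41.968 °C

T_out = -42.0 °C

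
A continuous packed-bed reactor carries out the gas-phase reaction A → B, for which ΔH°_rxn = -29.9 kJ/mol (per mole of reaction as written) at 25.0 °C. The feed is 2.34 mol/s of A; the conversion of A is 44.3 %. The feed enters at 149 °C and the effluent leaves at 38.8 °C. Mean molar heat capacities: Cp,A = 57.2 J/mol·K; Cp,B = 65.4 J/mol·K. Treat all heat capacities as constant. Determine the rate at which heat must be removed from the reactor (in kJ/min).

Extent of reaction ξ = 0.443 × 2.34 = 1.0366 mol/s
Reaction term: ξ·ΔH°_rxn = 1.0366 × -29.9 = -30.995 kJ/s
Sensible, feed 149→25 °C: -16.597 kJ/s
Outlet flows (mol/s): A 1.3034, B 1.0366
Sensible, products 25→38.8 °C: 1.9644 kJ/s
Q = ΔH = -45.628 kJ/s = -45.628 kW
Heat removed = 2737.7 kJ/min

Q_out = 2740 kJ/min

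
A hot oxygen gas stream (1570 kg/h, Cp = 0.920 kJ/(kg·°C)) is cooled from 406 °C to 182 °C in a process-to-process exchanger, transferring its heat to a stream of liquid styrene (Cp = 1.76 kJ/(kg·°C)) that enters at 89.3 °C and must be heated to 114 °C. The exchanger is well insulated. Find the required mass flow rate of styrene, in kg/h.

Heat released by hot stream: Q = 1570 × 0.920 × (406 − 182) = 323550 kJ/h
Energy balance on cold side (adiabatic exchanger): Q = ṁ_c·Cp_c·(T_c,out − T_c,in)
ṁ_c = 323550 / [1.76 × (114 − 89.3)] = 7442.6 kg/h

ṁ_c = 7440 kg/h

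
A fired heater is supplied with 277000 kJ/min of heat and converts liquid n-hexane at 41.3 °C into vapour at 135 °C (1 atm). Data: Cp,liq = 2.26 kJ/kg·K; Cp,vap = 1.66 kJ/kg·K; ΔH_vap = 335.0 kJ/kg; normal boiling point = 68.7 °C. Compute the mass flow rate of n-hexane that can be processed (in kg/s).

Δh = 2.26×(68.7−41.3) + 335.0 + 1.66×(135−68.7) = 506.98 kJ/kg
Q = 277000 kJ/min = 4616.7 kJ/s = 4616.7 kJ/s
ṁ = Q/Δh = 4616.7 / 506.98 = 9.1062 kg/s

ṁ = 9.11 kg/s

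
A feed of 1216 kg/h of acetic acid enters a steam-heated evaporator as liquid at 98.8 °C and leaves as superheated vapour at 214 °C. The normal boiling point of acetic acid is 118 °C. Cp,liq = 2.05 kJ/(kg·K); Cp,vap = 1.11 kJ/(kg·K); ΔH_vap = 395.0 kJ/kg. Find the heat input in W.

liquid 98.8→118 °C: 39.36 kJ/kg
vaporisation at 118 °C: 395 kJ/kg
vapour 118→214 °C: 106.56 kJ/kg
Δh = 39.36 + 395 + 106.56 = 540.92 kJ/kg
Q = ṁ·Δh = 1216 kg/h × 540.92 kJ/kg = 657760 kJ/h
|Q| = 182.71 kW = 182710 W

Q = 183000 W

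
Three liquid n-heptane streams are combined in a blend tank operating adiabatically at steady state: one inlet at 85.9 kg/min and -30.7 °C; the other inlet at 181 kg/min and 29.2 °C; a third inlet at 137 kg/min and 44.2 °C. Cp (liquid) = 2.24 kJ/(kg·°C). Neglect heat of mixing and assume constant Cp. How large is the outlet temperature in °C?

No heat crosses the boundary, so H_out = H_in.
Σ ṁᵢCp,ᵢTᵢ = 85.9×2.24×-30.7 + 181×2.24×29.2 + 137×2.24×44.2 = 19496
Σ ṁᵢCp,ᵢ = 85.9×2.24 + 181×2.24 + 137×2.24 = 904.74
T_out = 19496 / 904.74 = 21.549 °C

T_out = 21.5 °C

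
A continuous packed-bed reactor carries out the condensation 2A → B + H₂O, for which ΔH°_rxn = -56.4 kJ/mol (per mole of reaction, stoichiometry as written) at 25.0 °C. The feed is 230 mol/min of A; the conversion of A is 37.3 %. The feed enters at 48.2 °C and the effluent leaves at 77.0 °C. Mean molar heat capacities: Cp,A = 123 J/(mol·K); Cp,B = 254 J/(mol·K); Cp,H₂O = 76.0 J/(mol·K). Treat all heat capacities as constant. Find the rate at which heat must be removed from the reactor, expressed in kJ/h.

Q_out = 85000 kJ/h

Extent of reaction ξ = 0.373 × 230 / 2 = 42.895 mol/min
Reaction term: ξ·ΔH°_rxn = 42.895 × -56.4 = -2419.3 kJ/min
Sensible, feed 48.2→25 °C: -656.33 kJ/min
Outlet flows (mol/min): A 144.21, B 42.895, H₂O 42.895
Sensible, products 25→77.0 °C: 1658.4 kJ/min
Q = ΔH = -1417.2 kJ/min = -23.619 kW
Heat removed = 85030 kJ/h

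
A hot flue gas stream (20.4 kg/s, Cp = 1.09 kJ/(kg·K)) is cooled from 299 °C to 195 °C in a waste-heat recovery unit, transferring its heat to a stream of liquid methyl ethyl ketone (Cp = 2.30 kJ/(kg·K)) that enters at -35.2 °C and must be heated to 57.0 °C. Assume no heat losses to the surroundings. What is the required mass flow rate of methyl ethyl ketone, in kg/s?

ṁ_c = 10.9 kg/s

Heat released by hot stream: Q = 20.4 × 1.09 × (299 − 195) = 2312.5 kJ/s
Energy balance on cold side (adiabatic exchanger): Q = ṁ_c·Cp_c·(T_c,out − T_c,in)
ṁ_c = 2312.5 / [2.30 × (57.0 − -35.2)] = 10.905 kg/s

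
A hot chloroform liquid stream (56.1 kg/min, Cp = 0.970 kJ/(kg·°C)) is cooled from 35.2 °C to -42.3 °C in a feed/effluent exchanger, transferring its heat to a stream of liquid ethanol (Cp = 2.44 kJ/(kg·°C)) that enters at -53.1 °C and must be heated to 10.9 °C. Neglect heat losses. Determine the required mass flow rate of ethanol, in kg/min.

Heat released by hot stream: Q = 56.1 × 0.970 × (35.2 − -42.3) = 4217.3 kJ/min
Energy balance on cold side (adiabatic exchanger): Q = ṁ_c·Cp_c·(T_c,out − T_c,in)
ṁ_c = 4217.3 / [2.44 × (10.9 − -53.1)] = 27.006 kg/min

ṁ_c = 27.0 kg/min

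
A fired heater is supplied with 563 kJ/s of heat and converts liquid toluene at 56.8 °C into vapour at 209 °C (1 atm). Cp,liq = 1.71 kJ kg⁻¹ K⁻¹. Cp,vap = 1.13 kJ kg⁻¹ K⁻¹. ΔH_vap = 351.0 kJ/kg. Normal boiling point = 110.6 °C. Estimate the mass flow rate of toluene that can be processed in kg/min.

Δh = 1.71×(110.6−56.8) + 351.0 + 1.13×(209−110.6) = 554.19 kJ/kg
Q = 563 kJ/s = 563 kJ/s = 33780 kJ/min
ṁ = Q/Δh = 33780 / 554.19 = 60.954 kg/min

ṁ = 61.0 kg/min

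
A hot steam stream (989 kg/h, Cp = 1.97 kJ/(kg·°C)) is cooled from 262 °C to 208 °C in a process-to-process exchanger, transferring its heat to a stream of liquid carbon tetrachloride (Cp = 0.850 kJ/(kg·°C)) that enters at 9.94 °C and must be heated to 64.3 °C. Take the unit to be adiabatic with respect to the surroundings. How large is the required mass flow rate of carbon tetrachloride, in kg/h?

ṁ_c = 2280 kg/h

Heat released by hot stream: Q = 989 × 1.97 × (262 − 208) = 105210 kJ/h
Energy balance on cold side (adiabatic exchanger): Q = ṁ_c·Cp_c·(T_c,out − T_c,in)
ṁ_c = 105210 / [0.850 × (64.3 − 9.94)] = 2277 kg/h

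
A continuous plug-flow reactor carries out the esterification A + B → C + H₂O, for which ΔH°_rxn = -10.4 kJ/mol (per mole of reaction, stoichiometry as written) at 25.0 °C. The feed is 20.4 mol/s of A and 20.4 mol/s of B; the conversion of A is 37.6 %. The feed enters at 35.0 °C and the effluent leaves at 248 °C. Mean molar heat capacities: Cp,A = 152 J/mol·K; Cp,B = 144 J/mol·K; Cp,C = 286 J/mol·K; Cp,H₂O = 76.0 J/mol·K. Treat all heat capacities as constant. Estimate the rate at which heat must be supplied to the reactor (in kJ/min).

Q_in = 79200 kJ/min

Extent of reaction ξ = 0.376 × 20.4 = 7.6704 mol/s
Reaction term: ξ·ΔH°_rxn = 7.6704 × -10.4 = -79.772 kJ/s
Sensible, feed 35.0→25 °C: -60.384 kJ/s
Outlet flows (mol/s): A 12.73, B 12.73, C 7.6704, H₂O 7.6704
Sensible, products 25→248 °C: 1459.5 kJ/s
Q = ΔH = 1319.3 kJ/s = 1319.3 kW
Heat supplied = 79158 kJ/min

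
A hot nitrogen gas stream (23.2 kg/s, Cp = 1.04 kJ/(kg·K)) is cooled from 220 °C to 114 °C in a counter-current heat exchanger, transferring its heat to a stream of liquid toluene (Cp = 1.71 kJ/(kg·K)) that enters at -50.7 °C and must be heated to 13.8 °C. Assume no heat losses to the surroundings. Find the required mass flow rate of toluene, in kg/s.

ṁ_c = 23.2 kg/s

Heat released by hot stream: Q = 23.2 × 1.04 × (220 − 114) = 2557.6 kJ/s
Energy balance on cold side (adiabatic exchanger): Q = ṁ_c·Cp_c·(T_c,out − T_c,in)
ṁ_c = 2557.6 / [1.71 × (13.8 − -50.7)] = 23.188 kg/s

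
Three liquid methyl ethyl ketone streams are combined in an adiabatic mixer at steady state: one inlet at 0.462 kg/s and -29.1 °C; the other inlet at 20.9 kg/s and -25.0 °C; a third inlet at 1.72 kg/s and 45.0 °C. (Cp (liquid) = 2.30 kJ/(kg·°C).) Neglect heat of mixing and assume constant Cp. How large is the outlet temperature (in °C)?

T_out = -19.9 °C

No heat crosses the boundary, so H_out = H_in.
T_out = Σ ṁᵢCp,ᵢTᵢ / Σ ṁᵢCp,ᵢ
      = -1054.7 / 53.089 = -19.866 °C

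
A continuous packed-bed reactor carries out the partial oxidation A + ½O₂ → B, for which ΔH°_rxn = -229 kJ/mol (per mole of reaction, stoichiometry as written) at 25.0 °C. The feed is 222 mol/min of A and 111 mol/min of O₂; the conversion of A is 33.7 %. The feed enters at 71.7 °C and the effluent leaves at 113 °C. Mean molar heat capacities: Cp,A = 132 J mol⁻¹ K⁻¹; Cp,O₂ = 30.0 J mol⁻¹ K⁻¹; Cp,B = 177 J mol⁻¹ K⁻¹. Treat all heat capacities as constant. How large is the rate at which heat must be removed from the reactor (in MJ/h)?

Q_out = 935 MJ/h

Extent of reaction ξ = 0.337 × 222 = 74.814 mol/min
Reaction term: ξ·ΔH°_rxn = 74.814 × -229 = -17132 kJ/min
Sensible, feed 71.7→25 °C: -1524 kJ/min
Outlet flows (mol/min): A 147.19, O₂ 73.593, B 74.814
Sensible, products 25→113 °C: 3069.3 kJ/min
Q = ΔH = -15587 kJ/min = -259.79 kW
Heat removed = 935.23 MJ/h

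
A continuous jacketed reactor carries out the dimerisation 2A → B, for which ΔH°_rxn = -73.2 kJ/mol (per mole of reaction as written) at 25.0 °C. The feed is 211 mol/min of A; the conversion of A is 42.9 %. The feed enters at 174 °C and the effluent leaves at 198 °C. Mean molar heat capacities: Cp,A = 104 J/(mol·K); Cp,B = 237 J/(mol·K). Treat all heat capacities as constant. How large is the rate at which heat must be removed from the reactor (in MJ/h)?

Extent of reaction ξ = 0.429 × 211 / 2 = 45.26 mol/min
Reaction term: ξ·ΔH°_rxn = 45.26 × -73.2 = -3313 kJ/min
Sensible, feed 174→25 °C: -3269.7 kJ/min
Outlet flows (mol/min): A 120.48, B 45.26
Sensible, products 25→198 °C: 4023.4 kJ/min
Q = ΔH = -2559.3 kJ/min = -42.655 kW
Heat removed = 153.56 MJ/h

Q_out = 154 MJ/h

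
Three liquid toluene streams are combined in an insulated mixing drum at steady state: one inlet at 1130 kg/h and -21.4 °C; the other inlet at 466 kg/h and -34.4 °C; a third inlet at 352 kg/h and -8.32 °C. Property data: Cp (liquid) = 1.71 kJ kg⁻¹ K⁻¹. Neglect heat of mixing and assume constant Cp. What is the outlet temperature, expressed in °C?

Adiabatic, steady state ⇒ Σ ṁᵢCp,ᵢ(T_out − Tᵢ) = 0
Σ ṁᵢCp,ᵢTᵢ = 1130×1.71×-21.4 + 466×1.71×-34.4 + 352×1.71×-8.32 = -73771
Σ ṁᵢCp,ᵢ = 1130×1.71 + 466×1.71 + 352×1.71 = 3331.1
T_out = -73771 / 3331.1 = -22.146 °C

T_out = -22.1 °C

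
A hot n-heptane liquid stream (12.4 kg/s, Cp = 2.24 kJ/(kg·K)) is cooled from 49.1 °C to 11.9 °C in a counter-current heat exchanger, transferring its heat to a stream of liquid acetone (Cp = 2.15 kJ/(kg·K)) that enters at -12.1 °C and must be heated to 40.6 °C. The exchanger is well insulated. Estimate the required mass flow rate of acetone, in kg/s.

ṁ_c = 9.12 kg/s

Heat released by hot stream: Q = 12.4 × 2.24 × (49.1 − 11.9) = 1033.3 kJ/s
Energy balance on cold side (adiabatic exchanger): Q = ṁ_c·Cp_c·(T_c,out − T_c,in)
ṁ_c = 1033.3 / [2.15 × (40.6 − -12.1)] = 9.1193 kg/s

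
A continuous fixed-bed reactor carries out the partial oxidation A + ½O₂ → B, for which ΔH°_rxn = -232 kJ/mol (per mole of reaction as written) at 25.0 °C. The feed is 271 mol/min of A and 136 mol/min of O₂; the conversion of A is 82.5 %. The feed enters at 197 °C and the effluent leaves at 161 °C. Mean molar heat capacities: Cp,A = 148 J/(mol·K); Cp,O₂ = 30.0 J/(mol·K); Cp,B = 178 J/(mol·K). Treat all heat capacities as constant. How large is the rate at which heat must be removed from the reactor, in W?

Q_out = 883000 W

Extent of reaction ξ = 0.825 × 271 = 223.57 mol/min
Reaction term: ξ·ΔH°_rxn = 223.57 × -232 = -51869 kJ/min
Sensible, feed 197→25 °C: -7600.3 kJ/min
Outlet flows (mol/min): A 47.425, O₂ 24.213, B 223.57
Sensible, products 25→161 °C: 6465.7 kJ/min
Q = ΔH = -53004 kJ/min = -883.4 kW
Heat removed = 883400 W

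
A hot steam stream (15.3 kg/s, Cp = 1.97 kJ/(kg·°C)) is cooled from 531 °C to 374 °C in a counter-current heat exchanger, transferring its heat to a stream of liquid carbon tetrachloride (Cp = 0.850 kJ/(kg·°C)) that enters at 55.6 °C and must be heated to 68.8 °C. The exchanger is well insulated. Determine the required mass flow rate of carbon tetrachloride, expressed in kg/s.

Heat released by hot stream: Q = 15.3 × 1.97 × (531 − 374) = 4732.1 kJ/s
Energy balance on cold side (adiabatic exchanger): Q = ṁ_c·Cp_c·(T_c,out − T_c,in)
ṁ_c = 4732.1 / [0.850 × (68.8 − 55.6)] = 421.76 kg/s

ṁ_c = 422 kg/s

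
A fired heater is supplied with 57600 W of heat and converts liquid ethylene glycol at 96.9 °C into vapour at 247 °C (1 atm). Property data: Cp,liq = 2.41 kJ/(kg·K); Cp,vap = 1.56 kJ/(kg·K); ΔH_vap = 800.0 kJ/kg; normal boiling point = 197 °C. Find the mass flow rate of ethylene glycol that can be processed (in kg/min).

ṁ = 3.09 kg/min

Δh = 2.41×(197−96.9) + 800.0 + 1.56×(247−197) = 1119.2 kJ/kg
Q = 57600 W = 57.6 kJ/s = 3456 kJ/min
ṁ = Q/Δh = 3456 / 1119.2 = 3.0878 kg/min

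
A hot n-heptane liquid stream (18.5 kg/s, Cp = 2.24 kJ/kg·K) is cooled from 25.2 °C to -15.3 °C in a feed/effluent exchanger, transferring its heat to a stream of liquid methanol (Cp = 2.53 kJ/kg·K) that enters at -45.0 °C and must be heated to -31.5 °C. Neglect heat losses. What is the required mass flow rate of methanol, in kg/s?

Heat released by hot stream: Q = 18.5 × 2.24 × (25.2 − -15.3) = 1678.3 kJ/s
Energy balance on cold side (adiabatic exchanger): Q = ṁ_c·Cp_c·(T_c,out − T_c,in)
ṁ_c = 1678.3 / [2.53 × (-31.5 − -45.0)] = 49.138 kg/s

ṁ_c = 49.1 kg/s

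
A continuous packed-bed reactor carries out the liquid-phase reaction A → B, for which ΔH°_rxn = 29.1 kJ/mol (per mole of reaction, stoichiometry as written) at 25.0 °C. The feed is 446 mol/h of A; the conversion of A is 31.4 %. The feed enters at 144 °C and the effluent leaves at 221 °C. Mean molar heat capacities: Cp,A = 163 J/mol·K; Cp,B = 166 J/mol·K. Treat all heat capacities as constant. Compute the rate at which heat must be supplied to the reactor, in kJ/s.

Extent of reaction ξ = 0.314 × 446 = 140.04 mol/h
Reaction term: ξ·ΔH°_rxn = 140.04 × 29.1 = 4075.3 kJ/h
Sensible, feed 144→25 °C: -8651.1 kJ/h
Outlet flows (mol/h): A 305.96, B 140.04
Sensible, products 25→221 °C: 14331 kJ/h
Q = ΔH = 9755.4 kJ/h = 2.7098 kW
Heat supplied = 2.7098 kJ/s

Q_in = 2.71 kJ/s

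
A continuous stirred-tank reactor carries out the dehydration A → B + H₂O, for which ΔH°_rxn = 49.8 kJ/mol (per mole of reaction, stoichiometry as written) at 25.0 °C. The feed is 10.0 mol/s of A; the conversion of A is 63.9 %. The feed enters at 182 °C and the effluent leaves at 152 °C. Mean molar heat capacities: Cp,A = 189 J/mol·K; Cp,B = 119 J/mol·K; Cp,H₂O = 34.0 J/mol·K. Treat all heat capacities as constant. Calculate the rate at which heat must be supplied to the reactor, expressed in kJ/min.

Extent of reaction ξ = 0.639 × 10.0 = 6.39 mol/s
Reaction term: ξ·ΔH°_rxn = 6.39 × 49.8 = 318.22 kJ/s
Sensible, feed 182→25 °C: -296.73 kJ/s
Outlet flows (mol/s): A 3.61, B 6.39, H₂O 6.39
Sensible, products 25→152 °C: 210.81 kJ/s
Q = ΔH = 232.31 kJ/s = 232.31 kW
Heat supplied = 13938 kJ/min

Q_in = 13900 kJ/min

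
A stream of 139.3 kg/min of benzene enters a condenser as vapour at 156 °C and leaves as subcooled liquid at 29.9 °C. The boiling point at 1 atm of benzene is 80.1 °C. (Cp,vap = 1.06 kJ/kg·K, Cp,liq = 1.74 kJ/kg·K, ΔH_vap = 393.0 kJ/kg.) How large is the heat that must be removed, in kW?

Q_c = 1300 kW

vapour 156→80.1 °C: -80.454 kJ/kg
condensation at 80.1 °C: -393 kJ/kg
liquid 80.1→29.9 °C: -87.348 kJ/kg
Δh = -80.454 + -393 + -87.348 = -560.8 kJ/kg
Q = ṁ·Δh = 139.3 kg/min × -560.8 kJ/kg = -78120 kJ/min
|Q| = 1302 kW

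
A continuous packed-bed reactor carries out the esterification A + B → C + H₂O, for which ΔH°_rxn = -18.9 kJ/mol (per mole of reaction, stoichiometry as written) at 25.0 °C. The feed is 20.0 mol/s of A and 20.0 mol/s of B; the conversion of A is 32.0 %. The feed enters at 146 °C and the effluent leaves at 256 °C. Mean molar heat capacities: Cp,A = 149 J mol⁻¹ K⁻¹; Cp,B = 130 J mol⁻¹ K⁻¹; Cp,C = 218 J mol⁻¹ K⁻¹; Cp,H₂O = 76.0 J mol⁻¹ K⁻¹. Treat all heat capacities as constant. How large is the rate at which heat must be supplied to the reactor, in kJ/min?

Extent of reaction ξ = 0.320 × 20.0 = 6.4 mol/s
Reaction term: ξ·ΔH°_rxn = 6.4 × -18.9 = -120.96 kJ/s
Sensible, feed 146→25 °C: -675.18 kJ/s
Outlet flows (mol/s): A 13.6, B 13.6, C 6.4, H₂O 6.4
Sensible, products 25→256 °C: 1311.2 kJ/s
Q = ΔH = 515.02 kJ/s = 515.02 kW
Heat supplied = 30901 kJ/min

Q_in = 30900 kJ/min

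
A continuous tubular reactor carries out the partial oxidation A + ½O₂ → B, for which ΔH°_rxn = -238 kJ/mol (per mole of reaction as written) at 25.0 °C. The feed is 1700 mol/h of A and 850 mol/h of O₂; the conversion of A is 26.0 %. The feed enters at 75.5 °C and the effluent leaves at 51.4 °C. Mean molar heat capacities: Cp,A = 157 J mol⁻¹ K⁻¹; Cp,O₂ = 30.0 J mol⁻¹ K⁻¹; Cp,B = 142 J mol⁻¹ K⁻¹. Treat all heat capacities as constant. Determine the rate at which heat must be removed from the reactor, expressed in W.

Q_out = 31300 W

Extent of reaction ξ = 0.260 × 1700 = 442 mol/h
Reaction term: ξ·ΔH°_rxn = 442 × -238 = -105200 kJ/h
Sensible, feed 75.5→25 °C: -14766 kJ/h
Outlet flows (mol/h): A 1258, O₂ 629, B 442
Sensible, products 25→51.4 °C: 7369.3 kJ/h
Q = ΔH = -112590 kJ/h = -31.276 kW
Heat removed = 31276 W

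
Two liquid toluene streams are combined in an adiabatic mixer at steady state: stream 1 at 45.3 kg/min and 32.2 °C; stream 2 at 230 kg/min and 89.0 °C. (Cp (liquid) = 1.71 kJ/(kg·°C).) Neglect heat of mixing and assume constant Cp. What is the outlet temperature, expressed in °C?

T_out = 79.7 °C

Energy balance with Q = 0: Σ ṁᵢCp,ᵢ(T_out − Tᵢ) = 0
Σ ṁᵢCp,ᵢTᵢ = 45.3×1.71×32.2 + 230×1.71×89.0 = 37498
Σ ṁᵢCp,ᵢ = 45.3×1.71 + 230×1.71 = 470.76
T_out = 37498 / 470.76 = 79.654 °C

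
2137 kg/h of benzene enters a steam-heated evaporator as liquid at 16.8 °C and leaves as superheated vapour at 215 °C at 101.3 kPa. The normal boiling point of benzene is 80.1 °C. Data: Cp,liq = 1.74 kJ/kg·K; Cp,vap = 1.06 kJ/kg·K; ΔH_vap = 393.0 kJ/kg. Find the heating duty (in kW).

Q = 384 kW

liquid 16.8→80.1 °C: 110.14 kJ/kg
vaporisation at 80.1 °C: 393 kJ/kg
vapour 80.1→215 °C: 142.99 kJ/kg
Δh = 110.14 + 393 + 142.99 = 646.14 kJ/kg
Q = ṁ·Δh = 2137 kg/h × 646.14 kJ/kg = 1.3808e+06 kJ/h
|Q| = 383.55 kW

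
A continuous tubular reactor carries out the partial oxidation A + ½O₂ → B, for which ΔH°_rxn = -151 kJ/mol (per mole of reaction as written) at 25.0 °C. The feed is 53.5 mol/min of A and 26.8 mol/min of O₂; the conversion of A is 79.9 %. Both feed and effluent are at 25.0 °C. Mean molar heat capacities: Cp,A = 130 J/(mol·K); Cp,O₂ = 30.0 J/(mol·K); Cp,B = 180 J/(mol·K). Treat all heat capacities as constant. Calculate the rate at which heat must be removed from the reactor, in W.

Q_out = 108000 W

Extent of reaction ξ = 0.799 × 53.5 = 42.747 mol/min
Reaction term: ξ·ΔH°_rxn = 42.747 × -151 = -6454.7 kJ/min
Q = ΔH = -6454.7 kJ/min = -107.58 kW
Heat removed = 107580 W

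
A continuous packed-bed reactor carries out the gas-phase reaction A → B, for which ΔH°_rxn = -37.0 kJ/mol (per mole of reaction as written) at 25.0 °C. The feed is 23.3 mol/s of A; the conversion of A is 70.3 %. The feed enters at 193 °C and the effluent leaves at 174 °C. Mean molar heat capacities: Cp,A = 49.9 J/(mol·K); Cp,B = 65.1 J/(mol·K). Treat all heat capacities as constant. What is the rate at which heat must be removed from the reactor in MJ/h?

Q_out = 2130 MJ/h

Extent of reaction ξ = 0.703 × 23.3 = 16.38 mol/s
Reaction term: ξ·ΔH°_rxn = 16.38 × -37.0 = -606.06 kJ/s
Sensible, feed 193→25 °C: -195.33 kJ/s
Outlet flows (mol/s): A 6.9201, B 16.38
Sensible, products 25→174 °C: 210.34 kJ/s
Q = ΔH = -591.05 kJ/s = -591.05 kW
Heat removed = 2127.8 MJ/h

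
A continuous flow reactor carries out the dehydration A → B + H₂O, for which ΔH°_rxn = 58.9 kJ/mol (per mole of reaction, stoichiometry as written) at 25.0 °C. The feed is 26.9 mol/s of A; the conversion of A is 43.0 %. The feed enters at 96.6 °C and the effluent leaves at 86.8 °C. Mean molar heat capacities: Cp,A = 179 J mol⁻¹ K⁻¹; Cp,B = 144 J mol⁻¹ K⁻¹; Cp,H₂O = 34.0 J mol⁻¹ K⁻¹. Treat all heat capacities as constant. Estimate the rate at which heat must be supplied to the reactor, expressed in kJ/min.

Extent of reaction ξ = 0.430 × 26.9 = 11.567 mol/s
Reaction term: ξ·ΔH°_rxn = 11.567 × 58.9 = 681.3 kJ/s
Sensible, feed 96.6→25 °C: -344.76 kJ/s
Outlet flows (mol/s): A 15.333, B 11.567, H₂O 11.567
Sensible, products 25→86.8 °C: 296.86 kJ/s
Q = ΔH = 633.39 kJ/s = 633.39 kW
Heat supplied = 38004 kJ/min

Q_in = 38000 kJ/min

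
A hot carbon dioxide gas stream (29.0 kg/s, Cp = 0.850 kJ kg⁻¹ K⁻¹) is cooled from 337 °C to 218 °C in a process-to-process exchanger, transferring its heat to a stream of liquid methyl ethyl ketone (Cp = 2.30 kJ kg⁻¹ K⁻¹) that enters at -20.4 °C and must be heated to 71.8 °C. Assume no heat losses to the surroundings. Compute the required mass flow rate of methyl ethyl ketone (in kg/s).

Heat released by hot stream: Q = 29.0 × 0.850 × (337 − 218) = 2933.3 kJ/s
Energy balance on cold side (adiabatic exchanger): Q = ṁ_c·Cp_c·(T_c,out − T_c,in)
ṁ_c = 2933.3 / [2.30 × (71.8 − -20.4)] = 13.833 kg/s

ṁ_c = 13.8 kg/s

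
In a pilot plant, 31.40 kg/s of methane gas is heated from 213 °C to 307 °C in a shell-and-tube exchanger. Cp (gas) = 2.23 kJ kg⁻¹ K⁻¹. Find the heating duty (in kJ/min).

Q = 395000 kJ/min

Q = ṁ·Cp·ΔT = 31.40 × 2.23 × (307 − 213) = 6582.1 kJ/s
Heating duty = 394920 kJ/min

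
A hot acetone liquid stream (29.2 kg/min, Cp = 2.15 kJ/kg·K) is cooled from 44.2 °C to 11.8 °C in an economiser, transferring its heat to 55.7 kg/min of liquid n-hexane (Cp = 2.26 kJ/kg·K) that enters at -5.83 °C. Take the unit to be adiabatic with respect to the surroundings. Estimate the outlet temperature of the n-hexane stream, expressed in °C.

Heat released by hot stream: Q = 29.2 × 2.15 × (44.2 − 11.8) = 2034.1 kJ/min
Energy balance on cold side (adiabatic exchanger): Q = ṁ_c·Cp_c·(T_c,out − T_c,in)
T_c,out = -5.83 + 2034.1/(55.7 × 2.26) = 10.329 °C

T_c,out = 10.3 °C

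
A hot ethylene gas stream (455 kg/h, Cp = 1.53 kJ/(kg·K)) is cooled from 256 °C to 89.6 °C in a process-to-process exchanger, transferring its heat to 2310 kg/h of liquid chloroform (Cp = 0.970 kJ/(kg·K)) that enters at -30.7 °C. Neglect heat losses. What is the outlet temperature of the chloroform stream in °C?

T_c,out = 21.0 °C

Heat released by hot stream: Q = 455 × 1.53 × (256 − 89.6) = 115840 kJ/h
Energy balance on cold side (adiabatic exchanger): Q = ṁ_c·Cp_c·(T_c,out − T_c,in)
T_c,out = -30.7 + 115840/(2310 × 0.970) = 20.998 °C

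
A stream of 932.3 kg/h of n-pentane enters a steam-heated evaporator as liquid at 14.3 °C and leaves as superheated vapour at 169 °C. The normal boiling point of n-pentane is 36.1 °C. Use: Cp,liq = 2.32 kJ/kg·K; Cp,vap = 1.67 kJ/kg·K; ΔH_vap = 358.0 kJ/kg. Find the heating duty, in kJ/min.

Q = 9800 kJ/min

liquid 14.3→36.1 °C: 50.576 kJ/kg
vaporisation at 36.1 °C: 358 kJ/kg
vapour 36.1→169 °C: 221.94 kJ/kg
Δh = 50.576 + 358 + 221.94 = 630.52 kJ/kg
Q = ṁ·Δh = 932.3 kg/h × 630.52 kJ/kg = 587830 kJ/h
|Q| = 163.29 kW = 9797.2 kJ/min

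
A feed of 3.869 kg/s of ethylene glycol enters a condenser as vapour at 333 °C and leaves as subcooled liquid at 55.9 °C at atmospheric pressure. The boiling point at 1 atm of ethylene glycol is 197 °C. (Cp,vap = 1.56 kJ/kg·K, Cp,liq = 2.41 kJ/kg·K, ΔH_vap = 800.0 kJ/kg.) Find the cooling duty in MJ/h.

Q_c = 18800 MJ/h

vapour 333→197 °C: -212.16 kJ/kg
condensation at 197 °C: -800 kJ/kg
liquid 197→55.9 °C: -340.05 kJ/kg
Δh = -212.16 + -800 + -340.05 = -1352.2 kJ/kg
Q = ṁ·Δh = 3.869 kg/s × -1352.2 kJ/kg = -5231.7 kJ/s
|Q| = 5231.7 kW = 18834 MJ/h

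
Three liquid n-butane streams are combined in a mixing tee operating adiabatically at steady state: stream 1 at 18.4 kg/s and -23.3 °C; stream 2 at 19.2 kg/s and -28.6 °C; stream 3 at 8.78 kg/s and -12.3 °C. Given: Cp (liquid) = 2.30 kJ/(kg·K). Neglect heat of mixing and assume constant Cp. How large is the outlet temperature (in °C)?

No heat crosses the boundary, so H_out = H_in.
T_out = Σ ṁᵢCp,ᵢTᵢ / Σ ṁᵢCp,ᵢ
      = -2497.4 / 106.67 = -23.412 °C

T_out = -23.4 °C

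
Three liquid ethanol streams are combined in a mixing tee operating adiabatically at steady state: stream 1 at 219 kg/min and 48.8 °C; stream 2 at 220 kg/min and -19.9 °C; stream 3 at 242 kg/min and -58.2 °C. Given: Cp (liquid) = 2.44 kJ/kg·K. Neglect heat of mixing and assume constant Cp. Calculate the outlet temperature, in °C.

Adiabatic, steady state ⇒ Σ ṁᵢCp,ᵢ(T_out − Tᵢ) = 0
Σ ṁᵢCp,ᵢTᵢ = 219×2.44×48.8 + 220×2.44×-19.9 + 242×2.44×-58.2 = -18971
Σ ṁᵢCp,ᵢ = 219×2.44 + 220×2.44 + 242×2.44 = 1661.6
T_out = -18971 / 1661.6 = -11.417 °C

T_out = -11.4 °C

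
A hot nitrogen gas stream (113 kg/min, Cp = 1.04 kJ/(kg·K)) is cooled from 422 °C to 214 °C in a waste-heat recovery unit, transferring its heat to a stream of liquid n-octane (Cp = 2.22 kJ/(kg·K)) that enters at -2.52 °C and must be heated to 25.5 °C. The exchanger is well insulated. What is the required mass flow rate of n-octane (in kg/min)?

ṁ_c = 393 kg/min

Heat released by hot stream: Q = 113 × 1.04 × (422 − 214) = 24444 kJ/min
Energy balance on cold side (adiabatic exchanger): Q = ṁ_c·Cp_c·(T_c,out − T_c,in)
ṁ_c = 24444 / [2.22 × (25.5 − -2.52)] = 392.97 kg/min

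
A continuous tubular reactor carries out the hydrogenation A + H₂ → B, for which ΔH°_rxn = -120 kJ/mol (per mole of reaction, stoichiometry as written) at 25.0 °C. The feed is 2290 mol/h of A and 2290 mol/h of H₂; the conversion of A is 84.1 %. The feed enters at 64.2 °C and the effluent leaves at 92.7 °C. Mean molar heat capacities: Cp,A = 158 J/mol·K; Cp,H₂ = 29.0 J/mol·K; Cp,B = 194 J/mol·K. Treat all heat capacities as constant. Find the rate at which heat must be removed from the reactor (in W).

Q_out = 60600 W

Extent of reaction ξ = 0.841 × 2290 = 1925.9 mol/h
Reaction term: ξ·ΔH°_rxn = 1925.9 × -120 = -231110 kJ/h
Sensible, feed 64.2→25 °C: -16787 kJ/h
Outlet flows (mol/h): A 364.11, H₂ 364.11, B 1925.9
Sensible, products 25→92.7 °C: 29904 kJ/h
Q = ΔH = -217990 kJ/h = -60.553 kW
Heat removed = 60553 W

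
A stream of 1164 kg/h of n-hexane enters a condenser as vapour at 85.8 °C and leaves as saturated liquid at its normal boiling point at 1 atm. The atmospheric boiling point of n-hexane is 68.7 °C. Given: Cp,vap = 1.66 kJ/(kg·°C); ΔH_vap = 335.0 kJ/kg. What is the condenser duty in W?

Q_c = 117000 W

vapour 85.8→68.7 °C: -28.386 kJ/kg
condensation at 68.7 °C: -335 kJ/kg
Δh = -28.386 + -335 = -363.39 kJ/kg
Q = ṁ·Δh = 1164 kg/h × -363.39 kJ/kg = -422980 kJ/h
|Q| = 117.49 kW = 117490 W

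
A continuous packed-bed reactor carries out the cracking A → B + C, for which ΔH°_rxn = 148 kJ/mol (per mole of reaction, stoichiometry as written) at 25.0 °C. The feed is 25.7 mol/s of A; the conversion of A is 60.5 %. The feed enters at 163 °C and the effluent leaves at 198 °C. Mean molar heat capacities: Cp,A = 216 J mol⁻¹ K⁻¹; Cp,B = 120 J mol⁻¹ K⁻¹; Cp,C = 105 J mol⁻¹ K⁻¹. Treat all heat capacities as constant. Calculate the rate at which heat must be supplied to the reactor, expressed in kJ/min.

Extent of reaction ξ = 0.605 × 25.7 = 15.548 mol/s
Reaction term: ξ·ΔH°_rxn = 15.548 × 148 = 2301.2 kJ/s
Sensible, feed 163→25 °C: -766.07 kJ/s
Outlet flows (mol/s): A 10.152, B 15.548, C 15.548
Sensible, products 25→198 °C: 984.57 kJ/s
Q = ΔH = 2519.7 kJ/s = 2519.7 kW
Heat supplied = 151180 kJ/min

Q_in = 151000 kJ/min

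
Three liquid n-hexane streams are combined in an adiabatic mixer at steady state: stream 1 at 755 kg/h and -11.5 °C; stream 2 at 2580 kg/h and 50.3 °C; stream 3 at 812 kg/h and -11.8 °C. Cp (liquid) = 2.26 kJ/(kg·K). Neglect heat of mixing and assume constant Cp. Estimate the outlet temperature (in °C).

T_out = 26.9 °C

No heat crosses the boundary, so H_out = H_in.
T_out = Σ ṁᵢCp,ᵢTᵢ / Σ ṁᵢCp,ᵢ
      = 252010 / 9372.2 = 26.889 °C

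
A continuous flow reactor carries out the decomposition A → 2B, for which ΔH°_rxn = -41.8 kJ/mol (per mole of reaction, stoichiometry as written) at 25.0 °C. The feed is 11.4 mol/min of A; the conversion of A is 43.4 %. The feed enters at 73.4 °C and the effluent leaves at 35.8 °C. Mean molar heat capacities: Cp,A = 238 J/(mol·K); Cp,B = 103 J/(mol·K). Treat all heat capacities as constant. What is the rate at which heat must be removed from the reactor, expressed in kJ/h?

Extent of reaction ξ = 0.434 × 11.4 = 4.9476 mol/min
Reaction term: ξ·ΔH°_rxn = 4.9476 × -41.8 = -206.81 kJ/min
Sensible, feed 73.4→25 °C: -131.32 kJ/min
Outlet flows (mol/min): A 6.4524, B 9.8952
Sensible, products 25→35.8 °C: 27.593 kJ/min
Q = ΔH = -310.54 kJ/min = -5.1756 kW
Heat removed = 18632 kJ/h

Q_out = 18600 kJ/h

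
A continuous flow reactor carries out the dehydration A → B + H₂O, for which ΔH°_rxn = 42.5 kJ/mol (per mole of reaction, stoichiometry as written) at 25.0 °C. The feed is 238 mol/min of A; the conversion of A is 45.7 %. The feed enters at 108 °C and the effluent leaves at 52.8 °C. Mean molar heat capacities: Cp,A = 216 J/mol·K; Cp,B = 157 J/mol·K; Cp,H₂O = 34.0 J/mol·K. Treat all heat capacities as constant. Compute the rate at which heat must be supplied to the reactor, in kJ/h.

Extent of reaction ξ = 0.457 × 238 = 108.77 mol/min
Reaction term: ξ·ΔH°_rxn = 108.77 × 42.5 = 4622.6 kJ/min
Sensible, feed 108→25 °C: -4266.9 kJ/min
Outlet flows (mol/min): A 129.23, B 108.77, H₂O 108.77
Sensible, products 25→52.8 °C: 1353.6 kJ/min
Q = ΔH = 1709.2 kJ/min = 28.487 kW
Heat supplied = 102550 kJ/h

Q_in = 103000 kJ/h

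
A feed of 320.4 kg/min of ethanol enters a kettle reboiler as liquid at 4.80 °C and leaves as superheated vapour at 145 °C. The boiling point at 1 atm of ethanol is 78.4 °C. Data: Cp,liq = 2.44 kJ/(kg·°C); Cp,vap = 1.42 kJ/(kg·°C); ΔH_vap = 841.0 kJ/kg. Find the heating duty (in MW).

liquid 4.80→78.4 °C: 179.58 kJ/kg
vaporisation at 78.4 °C: 841 kJ/kg
vapour 78.4→145 °C: 94.572 kJ/kg
Δh = 179.58 + 841 + 94.572 = 1115.2 kJ/kg
Q = ṁ·Δh = 320.4 kg/min × 1115.2 kJ/kg = 357300 kJ/min
|Q| = 5954.9 kW = 5.9549 MW

Q = 5.95 MW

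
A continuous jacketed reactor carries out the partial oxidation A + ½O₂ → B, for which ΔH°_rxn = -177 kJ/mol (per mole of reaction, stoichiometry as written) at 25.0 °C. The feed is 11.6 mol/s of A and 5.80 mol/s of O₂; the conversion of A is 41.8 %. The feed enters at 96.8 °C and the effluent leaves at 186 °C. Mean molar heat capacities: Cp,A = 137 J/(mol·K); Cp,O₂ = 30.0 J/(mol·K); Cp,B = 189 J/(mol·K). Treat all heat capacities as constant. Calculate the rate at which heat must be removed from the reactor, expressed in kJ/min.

Extent of reaction ξ = 0.418 × 11.6 = 4.8488 mol/s
Reaction term: ξ·ΔH°_rxn = 4.8488 × -177 = -858.24 kJ/s
Sensible, feed 96.8→25 °C: -126.6 kJ/s
Outlet flows (mol/s): A 6.7512, O₂ 3.3756, B 4.8488
Sensible, products 25→186 °C: 312.76 kJ/s
Q = ΔH = -672.08 kJ/s = -672.08 kW
Heat removed = 40325 kJ/min

Q_out = 40300 kJ/min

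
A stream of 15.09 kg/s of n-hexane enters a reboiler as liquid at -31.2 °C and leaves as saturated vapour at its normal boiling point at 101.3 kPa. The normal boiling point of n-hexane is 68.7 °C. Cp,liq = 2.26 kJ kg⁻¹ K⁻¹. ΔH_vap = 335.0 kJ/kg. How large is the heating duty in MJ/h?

Q = 30500 MJ/h

liquid -31.2→68.7 °C: 225.77 kJ/kg
vaporisation at 68.7 °C: 335 kJ/kg
Δh = 225.77 + 335 = 560.77 kJ/kg
Q = ṁ·Δh = 15.09 kg/s × 560.77 kJ/kg = 8462.1 kJ/s
|Q| = 8462.1 kW = 30463 MJ/h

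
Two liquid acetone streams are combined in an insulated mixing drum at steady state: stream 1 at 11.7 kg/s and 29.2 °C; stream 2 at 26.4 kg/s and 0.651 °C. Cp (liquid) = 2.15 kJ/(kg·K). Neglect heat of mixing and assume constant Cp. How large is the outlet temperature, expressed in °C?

T_out = 9.42 °C

Adiabatic, steady state ⇒ Σ ṁᵢCp,ᵢ(T_out − Tᵢ) = 0
Σ ṁᵢCp,ᵢTᵢ = 11.7×2.15×29.2 + 26.4×2.15×0.651 = 771.48
Σ ṁᵢCp,ᵢ = 11.7×2.15 + 26.4×2.15 = 81.915
T_out = 771.48 / 81.915 = 9.418 °C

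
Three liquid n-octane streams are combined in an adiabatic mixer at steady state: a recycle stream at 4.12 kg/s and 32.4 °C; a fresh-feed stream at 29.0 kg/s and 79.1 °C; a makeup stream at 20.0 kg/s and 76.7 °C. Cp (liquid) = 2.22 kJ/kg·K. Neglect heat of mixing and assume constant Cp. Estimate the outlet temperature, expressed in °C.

T_out = 74.6 °C

No heat crosses the boundary, so H_out = H_in.
T_out = Σ ṁᵢCp,ᵢTᵢ / Σ ṁᵢCp,ᵢ
      = 8794.3 / 117.93 = 74.574 °C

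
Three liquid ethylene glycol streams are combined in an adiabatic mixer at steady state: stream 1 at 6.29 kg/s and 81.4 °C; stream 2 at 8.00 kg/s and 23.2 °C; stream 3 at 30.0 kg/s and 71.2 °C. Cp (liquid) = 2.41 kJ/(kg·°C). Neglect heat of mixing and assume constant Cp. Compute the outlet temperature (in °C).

No heat crosses the boundary, so H_out = H_in.
T_out = Σ ṁᵢCp,ᵢTᵢ / Σ ṁᵢCp,ᵢ
      = 6829 / 106.74 = 63.978 °C

T_out = 64.0 °C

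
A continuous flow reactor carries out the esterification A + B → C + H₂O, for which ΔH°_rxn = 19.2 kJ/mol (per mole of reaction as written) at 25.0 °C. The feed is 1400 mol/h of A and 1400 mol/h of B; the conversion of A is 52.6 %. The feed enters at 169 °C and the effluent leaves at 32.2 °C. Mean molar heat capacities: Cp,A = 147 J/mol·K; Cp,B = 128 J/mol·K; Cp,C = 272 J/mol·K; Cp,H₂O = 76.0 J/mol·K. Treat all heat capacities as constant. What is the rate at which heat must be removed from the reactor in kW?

Extent of reaction ξ = 0.526 × 1400 = 736.4 mol/h
Reaction term: ξ·ΔH°_rxn = 736.4 × 19.2 = 14139 kJ/h
Sensible, feed 169→25 °C: -55440 kJ/h
Outlet flows (mol/h): A 663.6, B 663.6, C 736.4, H₂O 736.4
Sensible, products 25→32.2 °C: 3159.1 kJ/h
Q = ΔH = -38142 kJ/h = -10.595 kW
Heat removed = 10.595 kW

Q_out = 10.6 kW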